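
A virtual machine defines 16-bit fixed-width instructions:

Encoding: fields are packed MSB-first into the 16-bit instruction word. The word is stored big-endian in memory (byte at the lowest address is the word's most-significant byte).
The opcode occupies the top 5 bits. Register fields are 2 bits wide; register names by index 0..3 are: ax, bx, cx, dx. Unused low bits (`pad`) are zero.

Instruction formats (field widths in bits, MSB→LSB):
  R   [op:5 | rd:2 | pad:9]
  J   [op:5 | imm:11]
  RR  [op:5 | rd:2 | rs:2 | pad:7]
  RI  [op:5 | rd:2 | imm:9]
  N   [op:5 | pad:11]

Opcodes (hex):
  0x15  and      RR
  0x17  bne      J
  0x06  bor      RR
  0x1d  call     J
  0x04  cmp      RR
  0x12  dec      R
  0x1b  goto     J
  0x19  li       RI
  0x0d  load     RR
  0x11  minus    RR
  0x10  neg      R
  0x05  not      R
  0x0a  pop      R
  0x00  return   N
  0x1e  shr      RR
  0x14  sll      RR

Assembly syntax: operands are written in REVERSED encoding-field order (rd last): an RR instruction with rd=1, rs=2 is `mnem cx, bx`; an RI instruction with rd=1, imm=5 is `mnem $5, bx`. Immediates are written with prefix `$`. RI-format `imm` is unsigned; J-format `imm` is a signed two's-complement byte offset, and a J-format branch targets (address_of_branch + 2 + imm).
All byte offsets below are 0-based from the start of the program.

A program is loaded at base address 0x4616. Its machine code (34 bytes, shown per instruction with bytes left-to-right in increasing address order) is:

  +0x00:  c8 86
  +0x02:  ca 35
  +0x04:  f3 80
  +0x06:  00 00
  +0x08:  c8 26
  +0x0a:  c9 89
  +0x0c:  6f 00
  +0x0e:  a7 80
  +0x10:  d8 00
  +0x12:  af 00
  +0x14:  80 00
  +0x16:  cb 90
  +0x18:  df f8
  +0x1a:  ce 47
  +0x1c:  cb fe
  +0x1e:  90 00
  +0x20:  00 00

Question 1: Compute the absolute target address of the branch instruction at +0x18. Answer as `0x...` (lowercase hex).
+0x18: df f8 ⇒ word 0xdff8 (big)
  opcode bits[15:11]=0x1b: goto/J
  [10:0] imm=2040 (s11→-8) = $-8
  target = base 0x4616 + off 0x18 + 2 + imm -8 = 0x4628

0x4628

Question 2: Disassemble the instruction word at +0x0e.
+0x0e: a7 80 ⇒ word 0xa780 (big)
  opcode bits[15:11]=0x14: sll/RR
  rd: (w>>9)&0x3=0x3 → dx
  rs: (w>>7)&0x3=0x3 → dx

sll dx, dx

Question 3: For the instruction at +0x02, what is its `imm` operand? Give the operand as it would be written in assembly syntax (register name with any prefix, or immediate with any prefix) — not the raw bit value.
$53

+0x02: ca 35 ⇒ word 0xca35 (big)
  op=0xca35>>11=0x19 ⇒ li (RI)
  rd: (w>>9)&0x3=0x1 → bx
  imm: (w>>0)&0x1ff=0x35 → $53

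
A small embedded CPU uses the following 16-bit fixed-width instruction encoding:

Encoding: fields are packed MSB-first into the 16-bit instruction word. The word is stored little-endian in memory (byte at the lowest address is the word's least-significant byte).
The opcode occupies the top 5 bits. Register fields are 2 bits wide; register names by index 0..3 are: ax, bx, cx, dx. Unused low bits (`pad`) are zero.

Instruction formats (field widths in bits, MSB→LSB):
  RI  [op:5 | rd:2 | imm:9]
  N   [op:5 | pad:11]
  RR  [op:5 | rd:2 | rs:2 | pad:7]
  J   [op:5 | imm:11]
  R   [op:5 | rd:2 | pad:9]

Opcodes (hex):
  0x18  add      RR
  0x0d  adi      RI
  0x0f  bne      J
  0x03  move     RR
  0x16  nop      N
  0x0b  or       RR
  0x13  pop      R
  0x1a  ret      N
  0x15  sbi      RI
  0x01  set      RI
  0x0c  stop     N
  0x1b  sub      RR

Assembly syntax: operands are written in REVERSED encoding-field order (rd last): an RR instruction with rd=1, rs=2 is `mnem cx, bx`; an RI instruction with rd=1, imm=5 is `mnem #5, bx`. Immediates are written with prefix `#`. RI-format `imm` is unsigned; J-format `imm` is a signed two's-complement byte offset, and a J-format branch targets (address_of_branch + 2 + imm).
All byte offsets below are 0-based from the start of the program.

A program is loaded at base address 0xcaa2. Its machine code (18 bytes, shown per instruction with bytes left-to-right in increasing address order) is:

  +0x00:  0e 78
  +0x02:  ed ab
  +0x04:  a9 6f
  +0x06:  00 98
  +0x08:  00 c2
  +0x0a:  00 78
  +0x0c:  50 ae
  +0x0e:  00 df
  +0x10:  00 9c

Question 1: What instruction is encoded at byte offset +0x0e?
off 0x0e: read 00 df as little → 0xdf00
  top 5b → 0x1b → sub [RR]
  [10:9] rd=3 = dx
  [8:7] rs=2 = cx

sub cx, dx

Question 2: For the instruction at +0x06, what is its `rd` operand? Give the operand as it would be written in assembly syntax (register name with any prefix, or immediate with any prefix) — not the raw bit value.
@+06  little-endian(00 98) = 0x9800
  opcode bits[15:11]=0x13: pop/R
  [10:9] rd=0 = ax

ax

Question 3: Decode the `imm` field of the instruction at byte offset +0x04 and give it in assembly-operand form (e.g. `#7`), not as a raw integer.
@+04  little-endian(a9 6f) = 0x6fa9
  opcode bits[15:11]=0xd: adi/RI
  rd@[10:9]=0x3 ⇒ dx
  imm@[8:0]=0x1a9 ⇒ #425

#425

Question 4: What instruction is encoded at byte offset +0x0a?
@+0a  little-endian(00 78) = 0x7800
  opcode bits[15:11]=0xf: bne/J
  imm: (w>>0)&0x7ff=0x0 → #0

bne #0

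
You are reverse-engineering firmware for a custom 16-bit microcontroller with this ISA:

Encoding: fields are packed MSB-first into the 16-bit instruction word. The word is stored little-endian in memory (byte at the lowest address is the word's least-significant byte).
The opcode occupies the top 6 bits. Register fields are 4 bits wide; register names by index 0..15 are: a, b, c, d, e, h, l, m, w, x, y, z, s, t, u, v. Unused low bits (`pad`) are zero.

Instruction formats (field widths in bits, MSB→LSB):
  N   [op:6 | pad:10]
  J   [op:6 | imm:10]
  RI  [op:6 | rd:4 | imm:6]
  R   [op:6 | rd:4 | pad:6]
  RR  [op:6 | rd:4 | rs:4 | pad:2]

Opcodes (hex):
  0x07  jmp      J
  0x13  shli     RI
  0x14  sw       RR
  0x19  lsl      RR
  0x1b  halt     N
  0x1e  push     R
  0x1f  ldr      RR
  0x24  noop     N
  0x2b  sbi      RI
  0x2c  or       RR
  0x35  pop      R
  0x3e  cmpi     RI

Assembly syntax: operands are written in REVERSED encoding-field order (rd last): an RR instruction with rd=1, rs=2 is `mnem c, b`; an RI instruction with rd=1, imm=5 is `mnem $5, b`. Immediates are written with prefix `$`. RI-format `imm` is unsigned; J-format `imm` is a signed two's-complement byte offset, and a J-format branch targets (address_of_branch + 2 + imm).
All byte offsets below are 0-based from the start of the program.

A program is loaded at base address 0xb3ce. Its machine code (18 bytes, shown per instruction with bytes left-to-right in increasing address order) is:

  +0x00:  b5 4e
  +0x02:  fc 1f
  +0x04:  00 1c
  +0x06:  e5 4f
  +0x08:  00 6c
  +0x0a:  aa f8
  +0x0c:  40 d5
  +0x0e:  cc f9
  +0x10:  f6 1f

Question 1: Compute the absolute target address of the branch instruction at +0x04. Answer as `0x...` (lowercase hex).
[04] 00 1c → 0x1c00
  top 6b → 0x7 → jmp [J]
  [9:0] imm=0 = $0
  target = base 0xb3ce + off 0x04 + 2 + imm 0 = 0xb3d4

0xb3d4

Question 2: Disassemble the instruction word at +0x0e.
[0e] cc f9 → 0xf9cc
  opcode bits[15:10]=0x3e: cmpi/RI
  rd: (w>>6)&0xf=0x7 → m
  imm: (w>>0)&0x3f=0xc → $12

cmpi $12, m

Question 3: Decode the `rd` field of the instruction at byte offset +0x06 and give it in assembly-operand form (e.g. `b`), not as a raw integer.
v

@+06  little-endian(e5 4f) = 0x4fe5
  op=0x4fe5>>10=0x13 ⇒ shli (RI)
  [9:6] rd=15 = v
  [5:0] imm=37 = $37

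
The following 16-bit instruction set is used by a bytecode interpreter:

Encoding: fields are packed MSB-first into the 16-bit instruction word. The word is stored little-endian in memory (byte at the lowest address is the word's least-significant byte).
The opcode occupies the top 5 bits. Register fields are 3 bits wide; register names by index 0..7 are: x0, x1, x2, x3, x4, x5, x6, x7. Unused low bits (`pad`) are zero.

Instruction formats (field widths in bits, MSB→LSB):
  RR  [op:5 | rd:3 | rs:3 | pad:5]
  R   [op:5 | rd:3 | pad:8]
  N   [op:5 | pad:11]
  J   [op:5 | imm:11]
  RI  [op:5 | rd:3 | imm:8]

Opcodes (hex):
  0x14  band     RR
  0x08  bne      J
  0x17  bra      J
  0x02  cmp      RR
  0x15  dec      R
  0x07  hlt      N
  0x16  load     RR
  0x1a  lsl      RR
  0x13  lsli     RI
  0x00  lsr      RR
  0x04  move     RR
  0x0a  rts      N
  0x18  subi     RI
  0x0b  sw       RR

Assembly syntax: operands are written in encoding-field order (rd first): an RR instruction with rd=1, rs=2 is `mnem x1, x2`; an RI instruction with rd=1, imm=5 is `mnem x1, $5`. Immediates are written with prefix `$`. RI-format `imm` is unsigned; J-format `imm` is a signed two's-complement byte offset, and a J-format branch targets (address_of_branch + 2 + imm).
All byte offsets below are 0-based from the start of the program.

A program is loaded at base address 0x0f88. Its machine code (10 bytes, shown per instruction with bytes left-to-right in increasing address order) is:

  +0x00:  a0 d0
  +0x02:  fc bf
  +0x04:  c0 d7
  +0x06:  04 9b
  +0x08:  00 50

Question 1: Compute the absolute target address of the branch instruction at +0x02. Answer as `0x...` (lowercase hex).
off 0x02: read fc bf as little → 0xbffc
  opcode bits[15:11]=0x17: bra/J
  imm@[10:0]=0x7fc (s11→-4) ⇒ $-4
  target = base 0x0f88 + off 0x02 + 2 + imm -4 = 0x0f88

0x0f88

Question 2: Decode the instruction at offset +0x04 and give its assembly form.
lsl x7, x6

off 0x04: read c0 d7 as little → 0xd7c0
  op=0xd7c0>>11=0x1a ⇒ lsl (RR)
  rd@[10:8]=0x7 ⇒ x7
  rs@[7:5]=0x6 ⇒ x6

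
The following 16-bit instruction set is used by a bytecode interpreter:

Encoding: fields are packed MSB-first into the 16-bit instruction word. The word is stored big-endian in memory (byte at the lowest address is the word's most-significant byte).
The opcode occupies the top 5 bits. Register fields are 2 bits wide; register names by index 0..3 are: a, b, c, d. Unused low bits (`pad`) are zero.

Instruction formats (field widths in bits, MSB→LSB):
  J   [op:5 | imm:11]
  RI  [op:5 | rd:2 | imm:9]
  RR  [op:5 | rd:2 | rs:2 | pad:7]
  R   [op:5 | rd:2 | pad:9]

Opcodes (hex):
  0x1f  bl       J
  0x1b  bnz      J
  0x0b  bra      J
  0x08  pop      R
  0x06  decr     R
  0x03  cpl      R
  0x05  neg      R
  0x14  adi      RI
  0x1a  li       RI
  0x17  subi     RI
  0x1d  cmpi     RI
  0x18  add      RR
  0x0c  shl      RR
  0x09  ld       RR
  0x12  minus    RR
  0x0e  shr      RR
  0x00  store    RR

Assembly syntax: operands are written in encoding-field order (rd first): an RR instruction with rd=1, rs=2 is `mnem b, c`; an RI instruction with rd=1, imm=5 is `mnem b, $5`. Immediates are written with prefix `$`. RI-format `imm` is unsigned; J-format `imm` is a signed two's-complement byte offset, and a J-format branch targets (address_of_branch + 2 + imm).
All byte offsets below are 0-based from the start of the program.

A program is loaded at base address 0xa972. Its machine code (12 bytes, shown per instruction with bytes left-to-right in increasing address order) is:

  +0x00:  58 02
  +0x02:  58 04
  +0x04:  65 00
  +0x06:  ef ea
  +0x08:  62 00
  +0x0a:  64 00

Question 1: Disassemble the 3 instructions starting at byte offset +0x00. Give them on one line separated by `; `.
off 0x00: read 58 02 as big → 0x5802
  opcode bits[15:11]=0xb: bra/J
  imm: (w>>0)&0x7ff=0x2 → $2
off 0x02: read 58 04 as big → 0x5804
  opcode bits[15:11]=0xb: bra/J
  imm: (w>>0)&0x7ff=0x4 → $4
off 0x04: read 65 00 as big → 0x6500
  opcode bits[15:11]=0xc: shl/RR
  rd: (w>>9)&0x3=0x2 → c
  rs: (w>>7)&0x3=0x2 → c

bra $2; bra $4; shl c, c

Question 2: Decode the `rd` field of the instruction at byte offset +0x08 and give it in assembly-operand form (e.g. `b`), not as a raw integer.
b

off 0x08: read 62 00 as big → 0x6200
  opcode bits[15:11]=0xc: shl/RR
  [10:9] rd=1 = b
  [8:7] rs=0 = a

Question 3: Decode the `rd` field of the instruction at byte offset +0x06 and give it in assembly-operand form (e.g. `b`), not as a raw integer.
d

@+06  big-endian(ef ea) = 0xefea
  op=0xefea>>11=0x1d ⇒ cmpi (RI)
  [10:9] rd=3 = d
  [8:0] imm=490 = $490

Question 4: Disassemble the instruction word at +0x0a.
@+0a  big-endian(64 00) = 0x6400
  op=0x6400>>11=0xc ⇒ shl (RR)
  [10:9] rd=2 = c
  [8:7] rs=0 = a

shl c, a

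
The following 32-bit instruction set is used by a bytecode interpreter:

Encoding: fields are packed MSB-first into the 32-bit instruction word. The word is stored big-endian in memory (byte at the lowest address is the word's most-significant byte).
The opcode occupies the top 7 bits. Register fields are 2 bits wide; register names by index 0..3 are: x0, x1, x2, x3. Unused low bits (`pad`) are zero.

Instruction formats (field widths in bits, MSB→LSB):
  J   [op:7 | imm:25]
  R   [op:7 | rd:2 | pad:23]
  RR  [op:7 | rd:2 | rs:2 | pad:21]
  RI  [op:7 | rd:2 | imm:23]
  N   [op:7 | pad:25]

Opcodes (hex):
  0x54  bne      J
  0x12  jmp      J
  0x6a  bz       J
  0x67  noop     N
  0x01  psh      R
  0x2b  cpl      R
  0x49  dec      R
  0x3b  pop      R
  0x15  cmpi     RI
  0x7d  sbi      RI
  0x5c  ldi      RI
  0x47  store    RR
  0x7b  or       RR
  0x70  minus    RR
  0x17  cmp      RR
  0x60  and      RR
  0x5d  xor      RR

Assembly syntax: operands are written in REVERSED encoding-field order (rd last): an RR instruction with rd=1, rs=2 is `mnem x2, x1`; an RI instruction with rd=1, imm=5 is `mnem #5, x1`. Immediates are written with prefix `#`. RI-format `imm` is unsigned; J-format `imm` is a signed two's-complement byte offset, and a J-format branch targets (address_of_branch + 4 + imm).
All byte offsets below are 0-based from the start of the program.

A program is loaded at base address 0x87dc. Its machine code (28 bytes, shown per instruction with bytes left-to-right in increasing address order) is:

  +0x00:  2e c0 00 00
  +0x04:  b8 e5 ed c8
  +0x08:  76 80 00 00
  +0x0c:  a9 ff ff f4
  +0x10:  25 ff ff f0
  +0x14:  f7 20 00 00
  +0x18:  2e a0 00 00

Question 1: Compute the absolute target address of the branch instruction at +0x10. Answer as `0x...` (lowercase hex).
0x87e0

+0x10: 25 ff ff f0 ⇒ word 0x25fffff0 (big)
  opcode bits[31:25]=0x12: jmp/J
  [24:0] imm=33554416 (s25→-16) = #-16
  target = base 0x87dc + off 0x10 + 4 + imm -16 = 0x87e0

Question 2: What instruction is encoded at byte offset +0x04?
ldi #6680008, x1

@+04  big-endian(b8 e5 ed c8) = 0xb8e5edc8
  opcode bits[31:25]=0x5c: ldi/RI
  [24:23] rd=1 = x1
  [22:0] imm=6680008 = #6680008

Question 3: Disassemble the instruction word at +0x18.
off 0x18: read 2e a0 00 00 as big → 0x2ea00000
  top 7b → 0x17 → cmp [RR]
  [24:23] rd=1 = x1
  [22:21] rs=1 = x1

cmp x1, x1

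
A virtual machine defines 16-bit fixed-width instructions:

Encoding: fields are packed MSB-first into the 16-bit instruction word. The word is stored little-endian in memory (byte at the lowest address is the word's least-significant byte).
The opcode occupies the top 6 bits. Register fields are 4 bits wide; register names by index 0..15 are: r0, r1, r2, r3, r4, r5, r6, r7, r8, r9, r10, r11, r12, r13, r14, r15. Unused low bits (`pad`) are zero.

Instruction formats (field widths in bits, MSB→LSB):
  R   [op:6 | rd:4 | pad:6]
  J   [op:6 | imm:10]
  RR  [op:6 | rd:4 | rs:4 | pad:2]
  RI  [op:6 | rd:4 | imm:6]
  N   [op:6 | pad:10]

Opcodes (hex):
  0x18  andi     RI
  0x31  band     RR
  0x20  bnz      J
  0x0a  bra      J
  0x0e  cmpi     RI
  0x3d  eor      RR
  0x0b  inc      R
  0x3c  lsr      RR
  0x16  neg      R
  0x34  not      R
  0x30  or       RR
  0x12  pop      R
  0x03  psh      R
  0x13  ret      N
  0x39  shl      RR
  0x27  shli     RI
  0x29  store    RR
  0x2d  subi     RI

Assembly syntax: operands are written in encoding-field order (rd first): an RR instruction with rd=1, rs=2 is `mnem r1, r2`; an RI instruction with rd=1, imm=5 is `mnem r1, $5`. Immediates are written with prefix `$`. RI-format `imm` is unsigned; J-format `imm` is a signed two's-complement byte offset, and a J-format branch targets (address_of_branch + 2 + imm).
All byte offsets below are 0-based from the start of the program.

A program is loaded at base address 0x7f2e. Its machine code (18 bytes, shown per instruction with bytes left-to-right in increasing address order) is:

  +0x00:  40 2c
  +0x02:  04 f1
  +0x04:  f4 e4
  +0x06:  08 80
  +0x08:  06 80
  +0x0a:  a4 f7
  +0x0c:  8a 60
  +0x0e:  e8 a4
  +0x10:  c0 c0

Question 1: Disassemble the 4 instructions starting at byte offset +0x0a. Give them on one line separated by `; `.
+0x0a: a4 f7 ⇒ word 0xf7a4 (little)
  op=0xf7a4>>10=0x3d ⇒ eor (RR)
  rd@[9:6]=0xe ⇒ r14
  rs@[5:2]=0x9 ⇒ r9
+0x0c: 8a 60 ⇒ word 0x608a (little)
  op=0x608a>>10=0x18 ⇒ andi (RI)
  rd@[9:6]=0x2 ⇒ r2
  imm@[5:0]=0xa ⇒ $10
+0x0e: e8 a4 ⇒ word 0xa4e8 (little)
  op=0xa4e8>>10=0x29 ⇒ store (RR)
  rd@[9:6]=0x3 ⇒ r3
  rs@[5:2]=0xa ⇒ r10
+0x10: c0 c0 ⇒ word 0xc0c0 (little)
  op=0xc0c0>>10=0x30 ⇒ or (RR)
  rd@[9:6]=0x3 ⇒ r3
  rs@[5:2]=0x0 ⇒ r0

eor r14, r9; andi r2, $10; store r3, r10; or r3, r0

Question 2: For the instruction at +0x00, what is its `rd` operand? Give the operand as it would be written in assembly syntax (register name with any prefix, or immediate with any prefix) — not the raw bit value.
r1

[00] 40 2c → 0x2c40
  op=0x2c40>>10=0xb ⇒ inc (R)
  rd@[9:6]=0x1 ⇒ r1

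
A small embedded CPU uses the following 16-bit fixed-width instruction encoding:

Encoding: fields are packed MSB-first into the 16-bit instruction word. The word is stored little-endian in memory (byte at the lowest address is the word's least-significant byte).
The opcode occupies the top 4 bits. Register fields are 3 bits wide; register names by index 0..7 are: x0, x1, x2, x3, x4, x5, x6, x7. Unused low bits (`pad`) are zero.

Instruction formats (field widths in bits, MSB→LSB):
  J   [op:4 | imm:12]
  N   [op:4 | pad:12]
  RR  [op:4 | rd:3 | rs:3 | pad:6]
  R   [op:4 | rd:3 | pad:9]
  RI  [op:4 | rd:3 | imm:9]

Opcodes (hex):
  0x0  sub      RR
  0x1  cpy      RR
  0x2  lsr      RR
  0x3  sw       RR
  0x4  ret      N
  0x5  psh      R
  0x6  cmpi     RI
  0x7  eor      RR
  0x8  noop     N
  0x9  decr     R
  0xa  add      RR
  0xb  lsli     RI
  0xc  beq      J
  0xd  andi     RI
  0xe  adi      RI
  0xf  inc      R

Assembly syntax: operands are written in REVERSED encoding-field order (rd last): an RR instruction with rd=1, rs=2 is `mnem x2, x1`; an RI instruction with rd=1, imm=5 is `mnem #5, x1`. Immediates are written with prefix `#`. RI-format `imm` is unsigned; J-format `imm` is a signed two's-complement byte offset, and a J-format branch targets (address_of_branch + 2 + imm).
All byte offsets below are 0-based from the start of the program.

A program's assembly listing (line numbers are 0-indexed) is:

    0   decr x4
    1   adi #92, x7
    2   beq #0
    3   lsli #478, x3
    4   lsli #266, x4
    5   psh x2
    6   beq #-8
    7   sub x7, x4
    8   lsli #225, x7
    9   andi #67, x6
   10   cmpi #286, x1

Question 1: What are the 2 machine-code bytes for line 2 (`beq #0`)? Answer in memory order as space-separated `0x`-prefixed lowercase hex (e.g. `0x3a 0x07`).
2. beq fields op=0xc:4|imm=0:12 → word c000h → 00 c0

0x00 0xc0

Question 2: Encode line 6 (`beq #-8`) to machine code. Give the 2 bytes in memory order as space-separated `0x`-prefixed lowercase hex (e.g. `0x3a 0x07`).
L6: beq op=0xc:4|imm=-8:12 ⇒ 0xcff8 ⇒ little f8 cf

0xf8 0xcf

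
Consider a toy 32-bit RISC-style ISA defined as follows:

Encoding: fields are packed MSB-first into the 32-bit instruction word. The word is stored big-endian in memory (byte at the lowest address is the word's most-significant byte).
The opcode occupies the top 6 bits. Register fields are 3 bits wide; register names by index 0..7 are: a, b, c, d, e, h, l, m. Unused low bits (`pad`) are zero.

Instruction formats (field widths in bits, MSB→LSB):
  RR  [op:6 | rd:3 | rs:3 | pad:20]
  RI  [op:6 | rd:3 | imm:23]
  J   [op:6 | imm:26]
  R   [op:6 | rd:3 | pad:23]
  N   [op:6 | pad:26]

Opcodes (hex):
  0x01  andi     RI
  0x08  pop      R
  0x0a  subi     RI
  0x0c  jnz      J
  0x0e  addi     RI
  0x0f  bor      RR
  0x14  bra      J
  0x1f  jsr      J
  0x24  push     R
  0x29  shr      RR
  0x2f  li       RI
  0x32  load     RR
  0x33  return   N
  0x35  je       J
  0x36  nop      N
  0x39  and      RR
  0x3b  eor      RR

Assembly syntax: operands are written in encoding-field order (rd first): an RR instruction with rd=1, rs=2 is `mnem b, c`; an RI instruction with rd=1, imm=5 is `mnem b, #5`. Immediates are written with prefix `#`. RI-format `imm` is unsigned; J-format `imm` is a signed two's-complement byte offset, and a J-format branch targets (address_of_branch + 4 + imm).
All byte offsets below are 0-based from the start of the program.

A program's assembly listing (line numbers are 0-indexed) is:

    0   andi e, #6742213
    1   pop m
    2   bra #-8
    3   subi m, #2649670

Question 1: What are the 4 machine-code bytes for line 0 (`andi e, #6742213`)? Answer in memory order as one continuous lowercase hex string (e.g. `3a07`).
L0: andi op=0x1:6|rd=4:3|imm=6742213:23 ⇒ 0x0666e0c5 ⇒ big 06 66 e0 c5

0666e0c5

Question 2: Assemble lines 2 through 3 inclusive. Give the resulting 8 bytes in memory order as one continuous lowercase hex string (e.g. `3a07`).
53fffff82ba86e46

L2: bra op=0x14:6|imm=-8:26 ⇒ 0x53fffff8 ⇒ big 53 ff ff f8
L3: subi op=0xa:6|rd=7:3|imm=2649670:23 ⇒ 0x2ba86e46 ⇒ big 2b a8 6e 46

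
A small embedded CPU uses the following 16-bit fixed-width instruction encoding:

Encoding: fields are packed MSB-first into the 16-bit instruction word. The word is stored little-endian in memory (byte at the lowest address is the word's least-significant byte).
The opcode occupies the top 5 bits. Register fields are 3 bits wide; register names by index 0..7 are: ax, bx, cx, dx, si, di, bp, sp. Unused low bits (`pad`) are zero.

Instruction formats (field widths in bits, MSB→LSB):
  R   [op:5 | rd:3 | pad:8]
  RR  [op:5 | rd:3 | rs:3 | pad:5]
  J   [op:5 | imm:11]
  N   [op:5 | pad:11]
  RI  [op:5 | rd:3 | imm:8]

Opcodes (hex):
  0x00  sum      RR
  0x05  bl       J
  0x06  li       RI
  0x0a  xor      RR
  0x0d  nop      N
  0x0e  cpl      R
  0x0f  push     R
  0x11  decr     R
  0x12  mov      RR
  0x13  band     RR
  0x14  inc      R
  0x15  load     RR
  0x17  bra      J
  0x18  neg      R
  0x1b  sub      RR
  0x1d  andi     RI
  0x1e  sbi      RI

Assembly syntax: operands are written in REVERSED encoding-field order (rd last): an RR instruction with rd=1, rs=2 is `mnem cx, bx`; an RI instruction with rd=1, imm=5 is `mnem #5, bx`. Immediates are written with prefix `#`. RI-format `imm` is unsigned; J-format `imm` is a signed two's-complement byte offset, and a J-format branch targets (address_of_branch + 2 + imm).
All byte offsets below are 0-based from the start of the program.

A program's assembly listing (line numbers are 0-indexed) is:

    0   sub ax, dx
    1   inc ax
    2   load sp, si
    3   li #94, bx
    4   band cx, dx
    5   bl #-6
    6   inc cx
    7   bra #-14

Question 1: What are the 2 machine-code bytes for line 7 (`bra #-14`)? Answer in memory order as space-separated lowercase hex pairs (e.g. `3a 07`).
L7: bra op=0x17:5|imm=-14:11 ⇒ 0xbff2 ⇒ little f2 bf

f2 bf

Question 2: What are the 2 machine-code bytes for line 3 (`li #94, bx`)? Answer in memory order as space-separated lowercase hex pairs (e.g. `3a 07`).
5e 31

L3: li op=0x6:5|rd=1:3|imm=94:8 ⇒ 0x315e ⇒ little 5e 31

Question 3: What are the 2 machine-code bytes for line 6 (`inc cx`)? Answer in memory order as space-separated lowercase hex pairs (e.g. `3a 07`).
00 a2

6. inc fields op=0x14:5|rd=2:3|pad=0:8 → word a200h → 00 a2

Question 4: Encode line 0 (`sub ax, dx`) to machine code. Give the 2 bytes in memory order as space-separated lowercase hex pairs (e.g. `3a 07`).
00 db

L0: sub op=0x1b:5|rd=3:3|rs=0:3|pad=0:5 ⇒ 0xdb00 ⇒ little 00 db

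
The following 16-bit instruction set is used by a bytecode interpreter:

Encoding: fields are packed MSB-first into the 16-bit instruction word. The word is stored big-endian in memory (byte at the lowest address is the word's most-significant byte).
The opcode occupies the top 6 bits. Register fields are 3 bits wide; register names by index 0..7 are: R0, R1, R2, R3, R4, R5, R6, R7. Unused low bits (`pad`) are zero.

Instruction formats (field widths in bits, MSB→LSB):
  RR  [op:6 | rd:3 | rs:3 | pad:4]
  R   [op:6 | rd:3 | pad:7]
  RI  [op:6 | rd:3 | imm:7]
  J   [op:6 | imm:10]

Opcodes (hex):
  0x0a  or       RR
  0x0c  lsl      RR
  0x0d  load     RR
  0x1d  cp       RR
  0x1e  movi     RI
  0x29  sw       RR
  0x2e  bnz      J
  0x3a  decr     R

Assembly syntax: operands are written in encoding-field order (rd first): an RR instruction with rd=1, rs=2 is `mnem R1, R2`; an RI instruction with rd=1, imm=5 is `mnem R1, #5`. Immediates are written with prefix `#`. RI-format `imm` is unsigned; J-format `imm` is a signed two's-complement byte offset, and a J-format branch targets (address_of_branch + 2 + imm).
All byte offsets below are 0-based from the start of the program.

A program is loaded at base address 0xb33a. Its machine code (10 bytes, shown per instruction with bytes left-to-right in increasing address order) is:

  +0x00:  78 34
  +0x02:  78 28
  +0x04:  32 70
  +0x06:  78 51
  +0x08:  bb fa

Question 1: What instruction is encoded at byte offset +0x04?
@+04  big-endian(32 70) = 0x3270
  op=0x3270>>10=0xc ⇒ lsl (RR)
  rd@[9:7]=0x4 ⇒ R4
  rs@[6:4]=0x7 ⇒ R7

lsl R4, R7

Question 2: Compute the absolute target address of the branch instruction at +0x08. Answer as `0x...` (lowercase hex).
@+08  big-endian(bb fa) = 0xbbfa
  top 6b → 0x2e → bnz [J]
  [9:0] imm=1018 (s10→-6) = #-6
  target = base 0xb33a + off 0x08 + 2 + imm -6 = 0xb33e

0xb33e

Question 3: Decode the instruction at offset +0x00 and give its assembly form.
[00] 78 34 → 0x7834
  op=0x7834>>10=0x1e ⇒ movi (RI)
  rd@[9:7]=0x0 ⇒ R0
  imm@[6:0]=0x34 ⇒ #52

movi R0, #52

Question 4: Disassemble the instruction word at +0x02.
off 0x02: read 78 28 as big → 0x7828
  top 6b → 0x1e → movi [RI]
  rd: (w>>7)&0x7=0x0 → R0
  imm: (w>>0)&0x7f=0x28 → #40

movi R0, #40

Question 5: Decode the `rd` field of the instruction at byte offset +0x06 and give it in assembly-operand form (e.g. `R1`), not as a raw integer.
@+06  big-endian(78 51) = 0x7851
  opcode bits[15:10]=0x1e: movi/RI
  rd: (w>>7)&0x7=0x0 → R0
  imm: (w>>0)&0x7f=0x51 → #81

R0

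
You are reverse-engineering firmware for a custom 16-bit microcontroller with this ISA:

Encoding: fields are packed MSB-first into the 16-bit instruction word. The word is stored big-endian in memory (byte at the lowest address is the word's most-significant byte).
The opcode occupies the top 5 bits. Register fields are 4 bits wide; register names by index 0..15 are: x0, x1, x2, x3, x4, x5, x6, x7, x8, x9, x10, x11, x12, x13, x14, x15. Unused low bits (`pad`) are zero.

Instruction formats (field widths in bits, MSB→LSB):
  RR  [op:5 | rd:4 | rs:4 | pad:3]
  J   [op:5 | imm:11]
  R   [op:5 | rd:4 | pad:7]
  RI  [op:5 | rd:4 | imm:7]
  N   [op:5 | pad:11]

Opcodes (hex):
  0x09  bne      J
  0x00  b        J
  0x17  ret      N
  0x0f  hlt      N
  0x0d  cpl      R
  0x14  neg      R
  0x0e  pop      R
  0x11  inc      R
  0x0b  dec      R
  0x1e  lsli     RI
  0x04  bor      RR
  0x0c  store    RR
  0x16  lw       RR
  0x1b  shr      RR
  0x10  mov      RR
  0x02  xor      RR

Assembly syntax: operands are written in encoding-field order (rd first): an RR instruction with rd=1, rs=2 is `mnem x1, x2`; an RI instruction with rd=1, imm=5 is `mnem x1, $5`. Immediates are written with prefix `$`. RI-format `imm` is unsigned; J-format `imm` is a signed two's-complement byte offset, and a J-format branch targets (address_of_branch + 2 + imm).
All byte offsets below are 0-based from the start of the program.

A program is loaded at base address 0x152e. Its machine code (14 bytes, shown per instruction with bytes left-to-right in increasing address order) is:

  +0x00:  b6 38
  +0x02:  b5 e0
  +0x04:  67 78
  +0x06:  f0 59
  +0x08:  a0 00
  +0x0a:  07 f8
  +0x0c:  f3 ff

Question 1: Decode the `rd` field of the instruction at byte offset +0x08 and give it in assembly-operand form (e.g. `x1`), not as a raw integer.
[08] a0 00 → 0xa000
  op=0xa000>>11=0x14 ⇒ neg (R)
  rd: (w>>7)&0xf=0x0 → x0

x0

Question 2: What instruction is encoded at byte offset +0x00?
lw x12, x7

[00] b6 38 → 0xb638
  top 5b → 0x16 → lw [RR]
  rd@[10:7]=0xc ⇒ x12
  rs@[6:3]=0x7 ⇒ x7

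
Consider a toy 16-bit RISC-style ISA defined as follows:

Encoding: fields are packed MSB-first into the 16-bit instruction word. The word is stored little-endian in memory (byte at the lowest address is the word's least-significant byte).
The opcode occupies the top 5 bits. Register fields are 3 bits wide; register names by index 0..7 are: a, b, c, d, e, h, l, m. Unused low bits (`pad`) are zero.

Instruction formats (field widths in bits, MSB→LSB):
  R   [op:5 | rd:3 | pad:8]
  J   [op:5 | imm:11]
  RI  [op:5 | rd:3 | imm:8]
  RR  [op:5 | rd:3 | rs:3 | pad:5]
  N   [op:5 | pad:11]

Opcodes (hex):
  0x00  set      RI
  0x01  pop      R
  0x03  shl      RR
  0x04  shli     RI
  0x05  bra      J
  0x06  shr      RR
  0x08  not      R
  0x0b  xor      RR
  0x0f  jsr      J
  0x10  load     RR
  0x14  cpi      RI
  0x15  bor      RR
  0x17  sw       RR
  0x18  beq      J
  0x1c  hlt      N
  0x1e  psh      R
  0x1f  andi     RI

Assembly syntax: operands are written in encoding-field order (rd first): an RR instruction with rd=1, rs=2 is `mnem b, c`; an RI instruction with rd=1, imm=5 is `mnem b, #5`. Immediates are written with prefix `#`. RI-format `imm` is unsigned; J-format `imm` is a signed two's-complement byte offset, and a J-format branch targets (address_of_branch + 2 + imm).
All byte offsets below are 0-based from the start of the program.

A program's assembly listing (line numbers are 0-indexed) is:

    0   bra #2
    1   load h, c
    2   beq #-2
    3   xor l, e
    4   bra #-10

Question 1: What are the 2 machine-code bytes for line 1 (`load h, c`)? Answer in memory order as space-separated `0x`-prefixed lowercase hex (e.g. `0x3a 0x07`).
0x40 0x85

L1: load op=0x10:5|rd=5:3|rs=2:3|pad=0:5 ⇒ 0x8540 ⇒ little 40 85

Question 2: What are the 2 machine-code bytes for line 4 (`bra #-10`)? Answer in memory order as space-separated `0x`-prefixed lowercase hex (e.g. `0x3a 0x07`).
L4: bra op=0x5:5|imm=-10:11 ⇒ 0x2ff6 ⇒ little f6 2f

0xf6 0x2f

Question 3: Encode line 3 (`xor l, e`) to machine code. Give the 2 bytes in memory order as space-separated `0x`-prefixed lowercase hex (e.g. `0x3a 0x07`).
0x80 0x5e

line 3 (xor): pack op=0xb:5|rd=6:3|rs=4:3|pad=0:5 = 0x5e80; little→ 80 5e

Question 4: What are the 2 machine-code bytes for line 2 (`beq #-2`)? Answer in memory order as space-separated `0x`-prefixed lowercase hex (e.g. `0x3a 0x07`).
0xfe 0xc7

L2: beq op=0x18:5|imm=-2:11 ⇒ 0xc7fe ⇒ little fe c7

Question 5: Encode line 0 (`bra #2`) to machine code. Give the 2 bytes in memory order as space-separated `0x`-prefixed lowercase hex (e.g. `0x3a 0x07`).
L0: bra op=0x5:5|imm=2:11 ⇒ 0x2802 ⇒ little 02 28

0x02 0x28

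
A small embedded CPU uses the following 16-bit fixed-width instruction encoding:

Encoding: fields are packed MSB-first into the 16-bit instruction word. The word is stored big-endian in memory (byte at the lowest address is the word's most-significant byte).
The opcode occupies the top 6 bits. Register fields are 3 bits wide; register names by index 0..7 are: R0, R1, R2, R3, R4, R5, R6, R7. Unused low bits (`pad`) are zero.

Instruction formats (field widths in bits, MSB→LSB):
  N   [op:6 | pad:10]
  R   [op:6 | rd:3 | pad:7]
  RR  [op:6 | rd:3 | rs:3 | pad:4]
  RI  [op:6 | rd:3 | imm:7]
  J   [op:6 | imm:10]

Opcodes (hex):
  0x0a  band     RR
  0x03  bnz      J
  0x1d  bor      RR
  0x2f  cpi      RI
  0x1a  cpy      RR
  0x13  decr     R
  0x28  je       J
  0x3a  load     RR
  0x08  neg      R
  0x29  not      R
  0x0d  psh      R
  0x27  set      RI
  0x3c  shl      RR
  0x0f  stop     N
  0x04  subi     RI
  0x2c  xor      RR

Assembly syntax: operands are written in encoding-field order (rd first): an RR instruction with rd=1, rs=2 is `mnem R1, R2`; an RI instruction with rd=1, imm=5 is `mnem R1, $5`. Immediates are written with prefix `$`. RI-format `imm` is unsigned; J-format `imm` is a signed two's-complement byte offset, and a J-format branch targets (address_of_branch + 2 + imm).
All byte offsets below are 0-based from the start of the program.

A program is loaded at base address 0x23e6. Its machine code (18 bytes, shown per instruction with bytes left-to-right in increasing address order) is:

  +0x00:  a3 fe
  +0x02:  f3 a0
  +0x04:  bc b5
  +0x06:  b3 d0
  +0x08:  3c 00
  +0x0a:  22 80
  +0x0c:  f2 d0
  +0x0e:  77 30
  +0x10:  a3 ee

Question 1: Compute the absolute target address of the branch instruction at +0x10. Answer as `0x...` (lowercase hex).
0x23e6

[10] a3 ee → 0xa3ee
  top 6b → 0x28 → je [J]
  imm@[9:0]=0x3ee (s10→-18) ⇒ $-18
  target = base 0x23e6 + off 0x10 + 2 + imm -18 = 0x23e6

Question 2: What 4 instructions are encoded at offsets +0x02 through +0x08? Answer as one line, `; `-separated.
shl R7, R2; cpi R1, $53; xor R7, R5; stop

[02] f3 a0 → 0xf3a0
  opcode bits[15:10]=0x3c: shl/RR
  rd@[9:7]=0x7 ⇒ R7
  rs@[6:4]=0x2 ⇒ R2
[04] bc b5 → 0xbcb5
  opcode bits[15:10]=0x2f: cpi/RI
  rd@[9:7]=0x1 ⇒ R1
  imm@[6:0]=0x35 ⇒ $53
[06] b3 d0 → 0xb3d0
  opcode bits[15:10]=0x2c: xor/RR
  rd@[9:7]=0x7 ⇒ R7
  rs@[6:4]=0x5 ⇒ R5
[08] 3c 00 → 0x3c00
  opcode bits[15:10]=0xf: stop/N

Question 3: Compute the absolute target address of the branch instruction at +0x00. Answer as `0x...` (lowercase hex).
[00] a3 fe → 0xa3fe
  opcode bits[15:10]=0x28: je/J
  [9:0] imm=1022 (s10→-2) = $-2
  target = base 0x23e6 + off 0x00 + 2 + imm -2 = 0x23e6

0x23e6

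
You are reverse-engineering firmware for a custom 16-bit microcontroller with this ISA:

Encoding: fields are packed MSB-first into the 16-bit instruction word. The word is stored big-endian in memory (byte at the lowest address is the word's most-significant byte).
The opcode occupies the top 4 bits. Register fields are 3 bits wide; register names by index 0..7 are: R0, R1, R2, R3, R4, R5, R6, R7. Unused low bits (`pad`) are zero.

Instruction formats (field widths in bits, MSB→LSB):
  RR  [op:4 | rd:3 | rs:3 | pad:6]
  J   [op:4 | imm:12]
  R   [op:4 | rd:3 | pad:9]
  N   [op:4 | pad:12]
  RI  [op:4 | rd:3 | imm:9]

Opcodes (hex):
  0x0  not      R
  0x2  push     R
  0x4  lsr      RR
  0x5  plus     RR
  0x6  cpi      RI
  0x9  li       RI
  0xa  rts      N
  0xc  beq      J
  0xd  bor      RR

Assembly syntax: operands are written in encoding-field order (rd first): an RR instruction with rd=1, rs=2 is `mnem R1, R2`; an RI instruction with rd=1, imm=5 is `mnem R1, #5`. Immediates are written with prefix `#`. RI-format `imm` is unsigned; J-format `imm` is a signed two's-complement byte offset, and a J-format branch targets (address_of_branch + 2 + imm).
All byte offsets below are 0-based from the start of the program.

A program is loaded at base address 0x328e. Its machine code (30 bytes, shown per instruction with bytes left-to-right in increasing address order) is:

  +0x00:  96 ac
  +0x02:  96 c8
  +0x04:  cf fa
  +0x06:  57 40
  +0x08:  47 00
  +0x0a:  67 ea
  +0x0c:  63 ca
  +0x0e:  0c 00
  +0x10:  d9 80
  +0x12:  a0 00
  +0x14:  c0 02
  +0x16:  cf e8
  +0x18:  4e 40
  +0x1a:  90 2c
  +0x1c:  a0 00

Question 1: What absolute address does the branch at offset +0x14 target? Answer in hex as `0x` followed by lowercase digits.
off 0x14: read c0 02 as big → 0xc002
  top 4b → 0xc → beq [J]
  [11:0] imm=2 = #2
  target = base 0x328e + off 0x14 + 2 + imm 2 = 0x32a6

0x32a6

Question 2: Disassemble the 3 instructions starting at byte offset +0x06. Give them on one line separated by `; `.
off 0x06: read 57 40 as big → 0x5740
  opcode bits[15:12]=0x5: plus/RR
  rd: (w>>9)&0x7=0x3 → R3
  rs: (w>>6)&0x7=0x5 → R5
off 0x08: read 47 00 as big → 0x4700
  opcode bits[15:12]=0x4: lsr/RR
  rd: (w>>9)&0x7=0x3 → R3
  rs: (w>>6)&0x7=0x4 → R4
off 0x0a: read 67 ea as big → 0x67ea
  opcode bits[15:12]=0x6: cpi/RI
  rd: (w>>9)&0x7=0x3 → R3
  imm: (w>>0)&0x1ff=0x1ea → #490

plus R3, R5; lsr R3, R4; cpi R3, #490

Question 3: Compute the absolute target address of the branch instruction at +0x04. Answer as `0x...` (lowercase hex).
@+04  big-endian(cf fa) = 0xcffa
  top 4b → 0xc → beq [J]
  [11:0] imm=4090 (s12→-6) = #-6
  target = base 0x328e + off 0x04 + 2 + imm -6 = 0x328e

0x328e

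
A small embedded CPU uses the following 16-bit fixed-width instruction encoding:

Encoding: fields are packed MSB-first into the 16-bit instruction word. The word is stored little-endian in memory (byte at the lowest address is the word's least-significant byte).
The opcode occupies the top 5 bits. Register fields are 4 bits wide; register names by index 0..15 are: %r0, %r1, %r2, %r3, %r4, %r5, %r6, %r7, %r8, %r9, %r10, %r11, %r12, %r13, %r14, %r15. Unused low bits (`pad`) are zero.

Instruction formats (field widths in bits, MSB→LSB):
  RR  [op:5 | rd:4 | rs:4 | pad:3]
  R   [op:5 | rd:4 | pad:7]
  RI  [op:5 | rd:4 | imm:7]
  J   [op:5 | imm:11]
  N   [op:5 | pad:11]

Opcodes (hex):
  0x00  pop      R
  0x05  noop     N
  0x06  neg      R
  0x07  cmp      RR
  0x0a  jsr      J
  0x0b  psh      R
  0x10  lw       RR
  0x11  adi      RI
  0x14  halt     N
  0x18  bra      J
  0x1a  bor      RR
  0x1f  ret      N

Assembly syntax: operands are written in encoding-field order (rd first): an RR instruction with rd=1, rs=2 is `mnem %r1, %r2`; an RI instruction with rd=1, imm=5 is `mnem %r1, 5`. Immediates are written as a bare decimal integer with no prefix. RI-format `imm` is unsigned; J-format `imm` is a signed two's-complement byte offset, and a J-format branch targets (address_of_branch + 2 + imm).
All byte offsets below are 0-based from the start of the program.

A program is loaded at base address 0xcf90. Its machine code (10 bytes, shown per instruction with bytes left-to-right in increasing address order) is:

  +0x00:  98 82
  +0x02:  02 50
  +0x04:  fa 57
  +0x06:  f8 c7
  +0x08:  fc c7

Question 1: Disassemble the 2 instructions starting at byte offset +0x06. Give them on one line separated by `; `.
off 0x06: read f8 c7 as little → 0xc7f8
  opcode bits[15:11]=0x18: bra/J
  [10:0] imm=2040 (s11→-8) = -8
off 0x08: read fc c7 as little → 0xc7fc
  opcode bits[15:11]=0x18: bra/J
  [10:0] imm=2044 (s11→-4) = -4

bra -8; bra -4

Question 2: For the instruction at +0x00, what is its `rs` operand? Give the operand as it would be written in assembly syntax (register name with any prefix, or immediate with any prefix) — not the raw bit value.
off 0x00: read 98 82 as little → 0x8298
  top 5b → 0x10 → lw [RR]
  rd: (w>>7)&0xf=0x5 → %r5
  rs: (w>>3)&0xf=0x3 → %r3

%r3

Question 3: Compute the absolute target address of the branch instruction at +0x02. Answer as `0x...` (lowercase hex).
+0x02: 02 50 ⇒ word 0x5002 (little)
  op=0x5002>>11=0xa ⇒ jsr (J)
  imm@[10:0]=0x2 ⇒ 2
  target = base 0xcf90 + off 0x02 + 2 + imm 2 = 0xcf96

0xcf96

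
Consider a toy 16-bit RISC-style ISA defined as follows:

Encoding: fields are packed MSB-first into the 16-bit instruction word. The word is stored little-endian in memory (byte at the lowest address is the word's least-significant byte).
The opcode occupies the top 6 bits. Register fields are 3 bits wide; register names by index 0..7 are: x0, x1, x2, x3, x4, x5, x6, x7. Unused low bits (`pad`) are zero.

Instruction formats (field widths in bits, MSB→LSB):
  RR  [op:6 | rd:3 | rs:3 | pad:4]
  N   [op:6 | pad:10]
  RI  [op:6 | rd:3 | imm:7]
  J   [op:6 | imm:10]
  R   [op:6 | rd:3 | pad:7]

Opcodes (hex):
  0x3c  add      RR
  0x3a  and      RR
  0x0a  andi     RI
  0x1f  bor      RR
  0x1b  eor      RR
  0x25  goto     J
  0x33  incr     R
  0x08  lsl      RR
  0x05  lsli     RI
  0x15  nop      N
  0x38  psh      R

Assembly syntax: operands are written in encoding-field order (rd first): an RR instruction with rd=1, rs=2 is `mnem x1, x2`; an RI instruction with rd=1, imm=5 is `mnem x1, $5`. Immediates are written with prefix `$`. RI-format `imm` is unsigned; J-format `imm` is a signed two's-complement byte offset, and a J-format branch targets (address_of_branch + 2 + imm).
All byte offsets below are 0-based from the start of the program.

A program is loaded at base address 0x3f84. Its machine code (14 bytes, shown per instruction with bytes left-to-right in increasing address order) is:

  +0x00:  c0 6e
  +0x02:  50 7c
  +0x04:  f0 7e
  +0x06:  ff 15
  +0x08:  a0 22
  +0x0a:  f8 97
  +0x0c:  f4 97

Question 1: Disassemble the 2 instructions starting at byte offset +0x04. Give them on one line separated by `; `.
bor x5, x7; lsli x3, $127

+0x04: f0 7e ⇒ word 0x7ef0 (little)
  top 6b → 0x1f → bor [RR]
  rd@[9:7]=0x5 ⇒ x5
  rs@[6:4]=0x7 ⇒ x7
+0x06: ff 15 ⇒ word 0x15ff (little)
  top 6b → 0x5 → lsli [RI]
  rd@[9:7]=0x3 ⇒ x3
  imm@[6:0]=0x7f ⇒ $127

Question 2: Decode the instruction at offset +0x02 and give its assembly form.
[02] 50 7c → 0x7c50
  top 6b → 0x1f → bor [RR]
  rd@[9:7]=0x0 ⇒ x0
  rs@[6:4]=0x5 ⇒ x5

bor x0, x5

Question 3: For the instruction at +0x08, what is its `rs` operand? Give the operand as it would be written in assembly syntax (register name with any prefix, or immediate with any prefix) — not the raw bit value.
x2

[08] a0 22 → 0x22a0
  top 6b → 0x8 → lsl [RR]
  rd: (w>>7)&0x7=0x5 → x5
  rs: (w>>4)&0x7=0x2 → x2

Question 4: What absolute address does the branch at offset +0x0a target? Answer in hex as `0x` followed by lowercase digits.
0x3f88

@+0a  little-endian(f8 97) = 0x97f8
  opcode bits[15:10]=0x25: goto/J
  imm: (w>>0)&0x3ff=0x3f8 (s10→-8) → $-8
  target = base 0x3f84 + off 0x0a + 2 + imm -8 = 0x3f88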